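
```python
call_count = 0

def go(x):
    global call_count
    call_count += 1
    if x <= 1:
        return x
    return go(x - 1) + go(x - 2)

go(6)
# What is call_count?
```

Calls(x) = 1 + Calls(x-1) + Calls(x-2); Calls(0)=Calls(1)=1. For x=6 this gives 25.

Answer: 25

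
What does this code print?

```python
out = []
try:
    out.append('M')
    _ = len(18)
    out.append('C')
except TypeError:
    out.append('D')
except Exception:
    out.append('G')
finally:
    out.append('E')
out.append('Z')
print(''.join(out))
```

Execution trace: 'M' (try body) → 'D' (except TypeError) → 'E' (finally) → 'Z' (after the try/except). Output: MDEZ

Answer: MDEZ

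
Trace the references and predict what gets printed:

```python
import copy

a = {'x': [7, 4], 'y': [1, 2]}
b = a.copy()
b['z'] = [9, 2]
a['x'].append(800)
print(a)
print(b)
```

Key concept: shallow copy of dict with mutable values.
Step by step:
`a = {'x': [7, 4], 'y': [1, 2]}` → a = {'x': [7, 4], 'y': [1, 2]}
`b = a.copy()` → b = {'x': [7, 4], 'y': [1, 2]}
`b['z'] = [9, 2]` → b = {'x': [7, 4], 'y': [1, 2], 'z': [9, 2]}
`a['x'].append(800)` → a = {'x': [7, 4, 800], 'y': [1, 2]}; b = {'x': [7, 4, 800], 'y': [1, 2], 'z': [9, 2]}
`print(a)` → prints {'x': [7, 4, 800], 'y': [1, 2]}
`print(b)` → prints {'x': [7, 4, 800], 'y': [1, 2], 'z': [9, 2]}

Answer:
{'x': [7, 4, 800], 'y': [1, 2]}
{'x': [7, 4, 800], 'y': [1, 2], 'z': [9, 2]}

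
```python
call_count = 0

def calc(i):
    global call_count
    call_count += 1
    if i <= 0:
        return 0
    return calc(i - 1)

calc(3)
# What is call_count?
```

Linear recursion stepping by 1: 4 calls from i=3 down to ≤0.

Answer: 4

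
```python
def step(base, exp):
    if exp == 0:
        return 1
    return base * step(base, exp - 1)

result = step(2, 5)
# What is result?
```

step(2, 5) = 2 * 2 * 2 * 2 * 2 = 32

Answer: 32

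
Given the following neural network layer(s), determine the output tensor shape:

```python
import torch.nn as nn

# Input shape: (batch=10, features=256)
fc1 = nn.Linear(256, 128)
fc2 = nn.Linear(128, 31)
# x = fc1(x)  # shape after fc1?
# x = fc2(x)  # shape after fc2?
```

Input: (10, 256) -> after fc1: (10, 128) -> Output: (10, 31)

Answer: (10, 31)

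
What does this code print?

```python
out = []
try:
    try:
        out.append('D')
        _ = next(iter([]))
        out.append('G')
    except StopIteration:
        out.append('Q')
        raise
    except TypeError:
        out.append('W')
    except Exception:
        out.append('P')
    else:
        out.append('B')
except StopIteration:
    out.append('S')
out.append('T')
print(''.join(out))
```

Execution trace: 'D' (try body) → 'Q' (except StopIteration) → 'S' (outer except StopIteration) → 'T' (after the try/except). Output: DQST

Answer: DQST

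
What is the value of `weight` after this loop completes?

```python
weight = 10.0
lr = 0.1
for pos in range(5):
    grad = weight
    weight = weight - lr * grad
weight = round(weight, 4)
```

Gradient descent: w = 10.0 * (1 - 0.1)^5
`weight` takes the values: 10.0 → 9.0 → 8.1 → 7.29 → 6.561 → 5.9049

Answer: 5.9049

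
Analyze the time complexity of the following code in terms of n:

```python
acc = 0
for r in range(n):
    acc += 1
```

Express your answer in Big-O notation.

Each loop level contributes: n. Multiplying the contributions gives O(n).

Answer: O(n)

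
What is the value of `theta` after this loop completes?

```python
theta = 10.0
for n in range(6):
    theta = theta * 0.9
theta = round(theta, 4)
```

Exponential decay: 10.0 * 0.9^6
`theta` takes the values: 10.0 → 9.0 → 8.1 → 7.29 → 6.561 → 5.9049 → 5.31441 → 5.3144

Answer: 5.3144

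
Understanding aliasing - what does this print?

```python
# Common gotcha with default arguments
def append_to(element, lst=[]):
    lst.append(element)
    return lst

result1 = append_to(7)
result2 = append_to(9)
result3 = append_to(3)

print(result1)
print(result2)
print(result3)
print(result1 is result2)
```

Key concept: mutable default argument gotcha.
Step by step:
`result1 = append_to(7)` → result1 = [7]
`result2 = append_to(9)` → result1 = [7, 9] (same object as result2); result2 = [7, 9] (same object as result1)
`result3 = append_to(3)` → result1 = [7, 9, 3] (same object as result2, result3); result2 = [7, 9, 3] (same object as result1, result3); result3 = [7, 9, 3] (same object as result1, result2)
`print(result1)` → prints [7, 9, 3]
`print(result2)` → prints [7, 9, 3]
`print(result3)` → prints [7, 9, 3]
`print(result1 is result2)` → prints True

Answer:
[7, 9, 3]
[7, 9, 3]
[7, 9, 3]
True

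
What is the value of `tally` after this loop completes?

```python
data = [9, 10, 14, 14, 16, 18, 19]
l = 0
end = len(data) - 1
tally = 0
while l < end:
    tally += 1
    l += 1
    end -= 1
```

Iterations until pointers meet (list length 7)
`tally` takes the values: 0 → 1 → 2 → 3

Answer: 3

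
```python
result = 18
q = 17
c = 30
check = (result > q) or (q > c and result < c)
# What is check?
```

Trace:
`result = 18` → result = 18
`q = 17` → q = 17
`c = 30` → c = 30
`check = (result > q) or (q > c and result < c)` → check = True
So check = True

Answer: True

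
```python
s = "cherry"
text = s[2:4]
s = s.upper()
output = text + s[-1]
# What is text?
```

Trace:
`s = "cherry"` → s = 'cherry'
`text = s[2:4]` → text = 'er'
`s = s.upper()` → s = 'CHERRY'
`output = text + s[-1]` → output = 'erY'
So text = 'er'

Answer: 'er'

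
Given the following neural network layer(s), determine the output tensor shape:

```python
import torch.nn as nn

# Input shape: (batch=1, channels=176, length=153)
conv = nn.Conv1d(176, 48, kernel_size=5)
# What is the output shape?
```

Input: (1, 176, 153) -> Output: (1, 48, 149)

Answer: (1, 48, 149)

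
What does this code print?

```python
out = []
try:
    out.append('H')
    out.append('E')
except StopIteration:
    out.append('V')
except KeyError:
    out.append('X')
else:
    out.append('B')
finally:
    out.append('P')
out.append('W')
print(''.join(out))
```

Execution trace: 'H' (try body) → 'E' (try body, no exception) → 'B' (else) → 'P' (finally) → 'W' (after the try/except). Output: HEBPW

Answer: HEBPW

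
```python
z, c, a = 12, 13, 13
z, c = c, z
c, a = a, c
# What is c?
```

Trace:
`z, c, a = 12, 13, 13` → z = 12; c = 13; a = 13
`z, c = c, z` → z = 13; c = 12
`c, a = a, c` → c = 13; a = 12
So c = 13

Answer: 13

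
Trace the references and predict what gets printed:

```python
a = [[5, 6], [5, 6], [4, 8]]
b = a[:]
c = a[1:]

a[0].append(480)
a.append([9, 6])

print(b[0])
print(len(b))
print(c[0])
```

Key concept: slice with nested mutation.
Step by step:
`a = [[5, 6], [5, 6], [4, 8]]` → a = [[5, 6], [5, 6], [4, 8]]
`b = a[:]` → b = [[5, 6], [5, 6], [4, 8]]
`c = a[1:]` → c = [[5, 6], [4, 8]]
`a[0].append(480)` → a = [[5, 6, 480], [5, 6], [4, 8]]; b = [[5, 6, 480], [5, 6], [4, 8]]
`a.append([9, 6])` → a = [[5, 6, 480], [5, 6], [4, 8], [9, 6]]
`print(b[0])` → prints [5, 6, 480]
`print(len(b))` → prints 3
`print(c[0])` → prints [5, 6]

Answer:
[5, 6, 480]
3
[5, 6]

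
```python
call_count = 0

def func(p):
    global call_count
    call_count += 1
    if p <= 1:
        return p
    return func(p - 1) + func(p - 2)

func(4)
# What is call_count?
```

Calls(p) = 1 + Calls(p-1) + Calls(p-2); Calls(0)=Calls(1)=1. For p=4 this gives 9.

Answer: 9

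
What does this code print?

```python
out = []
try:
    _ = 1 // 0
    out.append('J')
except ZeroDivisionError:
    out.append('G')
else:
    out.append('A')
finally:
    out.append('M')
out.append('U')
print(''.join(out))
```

Execution trace: 'G' (except ZeroDivisionError) → 'M' (finally) → 'U' (after the try/except). Output: GMU

Answer: GMU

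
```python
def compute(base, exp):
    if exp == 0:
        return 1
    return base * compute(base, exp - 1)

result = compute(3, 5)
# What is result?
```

compute(3, 5) = 3 * 3 * 3 * 3 * 3 = 243

Answer: 243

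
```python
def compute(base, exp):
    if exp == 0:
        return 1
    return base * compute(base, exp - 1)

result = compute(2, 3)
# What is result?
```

compute(2, 3) = 2 * 2 * 2 = 8

Answer: 8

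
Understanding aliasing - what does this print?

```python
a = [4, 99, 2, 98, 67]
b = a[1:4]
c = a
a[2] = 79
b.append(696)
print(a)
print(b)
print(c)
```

Key concept: slice vs alias.
Step by step:
`a = [4, 99, 2, 98, 67]` → a = [4, 99, 2, 98, 67]
`b = a[1:4]` → b = [99, 2, 98]
`c = a` → c = [4, 99, 2, 98, 67] (same object as a)
`a[2] = 79` → a = [4, 99, 79, 98, 67] (same object as c); c = [4, 99, 79, 98, 67] (same object as a)
`b.append(696)` → b = [99, 2, 98, 696]
`print(a)` → prints [4, 99, 79, 98, 67]
`print(b)` → prints [99, 2, 98, 696]
`print(c)` → prints [4, 99, 79, 98, 67]

Answer:
[4, 99, 79, 98, 67]
[99, 2, 98, 696]
[4, 99, 79, 98, 67]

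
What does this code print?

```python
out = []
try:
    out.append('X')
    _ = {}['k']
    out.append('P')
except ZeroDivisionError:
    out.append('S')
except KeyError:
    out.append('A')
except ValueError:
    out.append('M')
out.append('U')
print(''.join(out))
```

Execution trace: 'X' (try body) → 'A' (except KeyError) → 'U' (after the try/except). Output: XAU

Answer: XAU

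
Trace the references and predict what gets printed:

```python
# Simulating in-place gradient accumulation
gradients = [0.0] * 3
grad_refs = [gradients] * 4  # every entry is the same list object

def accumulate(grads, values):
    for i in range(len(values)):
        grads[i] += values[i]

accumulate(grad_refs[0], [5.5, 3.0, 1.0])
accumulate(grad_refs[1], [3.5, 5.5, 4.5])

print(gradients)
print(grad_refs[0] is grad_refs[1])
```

Key concept: gradient accumulation aliasing.
Step by step:
`gradients = [0.0] * 3` → gradients = [0.0, 0.0, 0.0]
`grad_refs = [gradients] * 4` → grad_refs = [[0.0, 0.0, 0.0], [0.0, 0.0, 0.0], [0.0, 0.0, 0.0], [0.0, 0.0, 0.0]]
`accumulate(grad_refs[0], [5.5, 3.0, 1.0])` → gradients = [5.5, 3.0, 1.0]; grad_refs = [[5.5, 3.0, 1.0], [5.5, 3.0, 1.0], [5.5, 3.0, 1.0], [5.5, 3.0, 1.0]]
`accumulate(grad_refs[1], [3.5, 5.5, 4.5])` → gradients = [9.0, 8.5, 5.5]; grad_refs = [[9.0, 8.5, 5.5], [9.0, 8.5, 5.5], [9.0, 8.5, 5.5], [9.0, 8.5, 5.5]]
`print(gradients)` → prints [9.0, 8.5, 5.5]
`print(grad_refs[0] is grad_refs[1])` → prints True

Answer:
[9.0, 8.5, 5.5]
True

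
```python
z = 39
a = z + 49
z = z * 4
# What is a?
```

Trace:
`z = 39` → z = 39
`a = z + 49` → a = 88
`z = z * 4` → z = 156
So a = 88

Answer: 88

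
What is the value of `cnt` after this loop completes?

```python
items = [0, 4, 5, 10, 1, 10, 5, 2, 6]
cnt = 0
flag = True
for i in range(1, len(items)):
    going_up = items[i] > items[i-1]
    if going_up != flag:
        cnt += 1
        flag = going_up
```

Count direction changes in [0, 4, 5, 10, 1, 10, 5, 2, 6]
`cnt` takes the values: 0 → 1 → 2 → 3 → 4

Answer: 4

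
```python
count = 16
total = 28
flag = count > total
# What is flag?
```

Trace:
`count = 16` → count = 16
`total = 28` → total = 28
`flag = count > total` → flag = False
So flag = False

Answer: False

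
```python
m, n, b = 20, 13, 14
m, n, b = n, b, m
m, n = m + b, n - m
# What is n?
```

Trace:
`m, n, b = 20, 13, 14` → m = 20; n = 13; b = 14
`m, n, b = n, b, m` → m = 13; n = 14; b = 20
`m, n = m + b, n - m` → m = 33; n = 1
So n = 1

Answer: 1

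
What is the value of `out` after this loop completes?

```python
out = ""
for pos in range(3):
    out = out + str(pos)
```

Concatenate digits 0 to 2
`out` takes the values: "" → "0" → "01" → "012"

Answer: "012"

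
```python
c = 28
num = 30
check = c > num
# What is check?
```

Trace:
`c = 28` → c = 28
`num = 30` → num = 30
`check = c > num` → check = False
So check = False

Answer: False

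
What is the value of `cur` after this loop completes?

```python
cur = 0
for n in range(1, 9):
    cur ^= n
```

XOR of 1 to 8
`cur` takes the values: 0 → 1 → 3 → 0 → 4 → 1 → 7 → 0 → 8

Answer: 8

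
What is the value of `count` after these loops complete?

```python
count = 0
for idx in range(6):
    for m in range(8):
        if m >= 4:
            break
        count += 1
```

Inner breaks at 4, outer runs 6 times
`count` takes the values: 0 → 1 → 2 → 3 → 4 → 5 → 6 → 7 → 8 → 9 → 10 → 11 → 12 → 13 → 14 → 15 → 16 → 17 → 18 → 19 → 20 → 21 → 22 → 23 → 24

Answer: 24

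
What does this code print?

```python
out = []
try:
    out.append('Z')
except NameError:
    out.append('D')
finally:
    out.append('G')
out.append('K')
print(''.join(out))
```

Execution trace: 'Z' (try body, no exception) → 'G' (finally) → 'K' (after the try/except). Output: ZGK

Answer: ZGK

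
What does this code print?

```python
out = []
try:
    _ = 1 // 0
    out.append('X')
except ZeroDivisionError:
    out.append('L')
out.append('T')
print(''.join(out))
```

Execution trace: 'L' (except ZeroDivisionError) → 'T' (after the try/except). Output: LT

Answer: LT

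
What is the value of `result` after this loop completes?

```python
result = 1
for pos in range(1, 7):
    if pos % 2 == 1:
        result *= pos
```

Product of odd numbers 1 to 6
`result` takes the values: 1 → 3 → 15

Answer: 15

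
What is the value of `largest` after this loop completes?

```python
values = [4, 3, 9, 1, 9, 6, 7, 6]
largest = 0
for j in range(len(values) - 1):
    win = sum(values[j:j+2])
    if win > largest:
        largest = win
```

Max sum of 2-element window in [4, 3, 9, 1, 9, 6, 7, 6]
`largest` takes the values: 0 → 7 → 12 → 15

Answer: 15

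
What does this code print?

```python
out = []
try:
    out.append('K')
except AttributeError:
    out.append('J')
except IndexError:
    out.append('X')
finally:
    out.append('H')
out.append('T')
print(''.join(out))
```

Execution trace: 'K' (try body, no exception) → 'H' (finally) → 'T' (after the try/except). Output: KHT

Answer: KHT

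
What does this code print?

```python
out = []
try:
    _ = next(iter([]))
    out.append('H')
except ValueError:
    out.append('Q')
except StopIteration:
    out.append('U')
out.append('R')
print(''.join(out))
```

Execution trace: 'U' (except StopIteration) → 'R' (after the try/except). Output: UR

Answer: UR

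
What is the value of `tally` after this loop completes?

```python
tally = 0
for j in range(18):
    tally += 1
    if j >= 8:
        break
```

Loop breaks when j reaches 8, tally is 9
`tally` takes the values: 0 → 1 → 2 → 3 → 4 → 5 → 6 → 7 → 8 → 9

Answer: 9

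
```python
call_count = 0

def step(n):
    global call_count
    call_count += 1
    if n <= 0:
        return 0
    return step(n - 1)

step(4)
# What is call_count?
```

Linear recursion stepping by 1: 5 calls from n=4 down to ≤0.

Answer: 5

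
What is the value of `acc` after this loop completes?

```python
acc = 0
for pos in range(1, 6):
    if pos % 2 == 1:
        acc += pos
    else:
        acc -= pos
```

Add odd, subtract even
`acc` takes the values: 0 → 1 → -1 → 2 → -2 → 3

Answer: 3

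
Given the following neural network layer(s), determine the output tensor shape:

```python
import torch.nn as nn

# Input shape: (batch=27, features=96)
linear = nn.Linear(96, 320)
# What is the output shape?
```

Input: (27, 96) -> Output: (27, 320)

Answer: (27, 320)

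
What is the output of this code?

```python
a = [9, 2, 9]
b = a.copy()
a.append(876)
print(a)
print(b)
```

Key concept: list.copy() creates independent copy.
Step by step:
`a = [9, 2, 9]` → a = [9, 2, 9]
`b = a.copy()` → b = [9, 2, 9]
`a.append(876)` → a = [9, 2, 9, 876]
`print(a)` → prints [9, 2, 9, 876]
`print(b)` → prints [9, 2, 9]

Answer:
[9, 2, 9, 876]
[9, 2, 9]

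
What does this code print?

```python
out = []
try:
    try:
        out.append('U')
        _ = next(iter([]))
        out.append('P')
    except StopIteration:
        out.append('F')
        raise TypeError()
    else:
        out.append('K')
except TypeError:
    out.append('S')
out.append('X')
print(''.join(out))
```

Execution trace: 'U' (inner try body) → 'F' (inner except StopIteration) → 'S' (outer except TypeError) → 'X' (after the try/except). Output: UFSX

Answer: UFSX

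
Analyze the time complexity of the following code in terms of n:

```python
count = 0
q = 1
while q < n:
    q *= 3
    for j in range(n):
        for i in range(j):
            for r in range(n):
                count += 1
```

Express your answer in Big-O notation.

Each loop level contributes: log n × n × n × n. Multiplying the contributions gives O(n^3 log n).

Answer: O(n^3 log n)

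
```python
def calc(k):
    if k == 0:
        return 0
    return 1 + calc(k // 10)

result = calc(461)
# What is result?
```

Count of digits of 461: 3

Answer: 3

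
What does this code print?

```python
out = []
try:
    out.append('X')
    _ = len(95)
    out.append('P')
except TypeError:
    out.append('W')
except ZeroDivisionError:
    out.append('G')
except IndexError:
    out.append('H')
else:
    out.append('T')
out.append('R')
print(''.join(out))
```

Execution trace: 'X' (try body) → 'W' (except TypeError) → 'R' (after the try/except). Output: XWR

Answer: XWR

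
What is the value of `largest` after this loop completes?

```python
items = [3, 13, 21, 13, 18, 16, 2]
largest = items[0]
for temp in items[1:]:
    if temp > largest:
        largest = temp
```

Maximum of [3, 13, 21, 13, 18, 16, 2]
`largest` takes the values: 3 → 13 → 21

Answer: 21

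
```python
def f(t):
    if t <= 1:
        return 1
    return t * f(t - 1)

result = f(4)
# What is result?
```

f(4) = 4 * 3 * 2 * 1 = 24

Answer: 24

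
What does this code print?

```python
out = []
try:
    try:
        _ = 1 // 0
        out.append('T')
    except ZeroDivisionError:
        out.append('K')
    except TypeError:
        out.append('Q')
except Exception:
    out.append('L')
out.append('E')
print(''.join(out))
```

Execution trace: 'K' (inner except ZeroDivisionError) → 'E' (after the try/except). Output: KE

Answer: KE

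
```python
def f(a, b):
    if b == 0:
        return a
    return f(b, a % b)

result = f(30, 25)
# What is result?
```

f(30, 25) -> f(25, 5) -> f(5, 0) -> 5

Answer: 5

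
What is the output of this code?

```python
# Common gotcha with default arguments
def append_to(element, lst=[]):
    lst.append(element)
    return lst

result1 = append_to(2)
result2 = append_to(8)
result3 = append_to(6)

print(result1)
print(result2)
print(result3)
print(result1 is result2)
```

Key concept: mutable default argument gotcha.
Step by step:
`result1 = append_to(2)` → result1 = [2]
`result2 = append_to(8)` → result1 = [2, 8] (same object as result2); result2 = [2, 8] (same object as result1)
`result3 = append_to(6)` → result1 = [2, 8, 6] (same object as result2, result3); result2 = [2, 8, 6] (same object as result1, result3); result3 = [2, 8, 6] (same object as result1, result2)
`print(result1)` → prints [2, 8, 6]
`print(result2)` → prints [2, 8, 6]
`print(result3)` → prints [2, 8, 6]
`print(result1 is result2)` → prints True

Answer:
[2, 8, 6]
[2, 8, 6]
[2, 8, 6]
True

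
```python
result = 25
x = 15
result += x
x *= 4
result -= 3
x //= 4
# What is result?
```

Trace:
`result = 25` → result = 25
`x = 15` → x = 15
`result += x` → result = 40
`x *= 4` → x = 60
`result -= 3` → result = 37
`x //= 4` → x = 15
So result = 37

Answer: 37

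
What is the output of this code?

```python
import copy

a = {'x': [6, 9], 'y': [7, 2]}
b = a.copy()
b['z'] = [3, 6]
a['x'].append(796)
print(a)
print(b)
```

Key concept: shallow copy of dict with mutable values.
Step by step:
`a = {'x': [6, 9], 'y': [7, 2]}` → a = {'x': [6, 9], 'y': [7, 2]}
`b = a.copy()` → b = {'x': [6, 9], 'y': [7, 2]}
`b['z'] = [3, 6]` → b = {'x': [6, 9], 'y': [7, 2], 'z': [3, 6]}
`a['x'].append(796)` → a = {'x': [6, 9, 796], 'y': [7, 2]}; b = {'x': [6, 9, 796], 'y': [7, 2], 'z': [3, 6]}
`print(a)` → prints {'x': [6, 9, 796], 'y': [7, 2]}
`print(b)` → prints {'x': [6, 9, 796], 'y': [7, 2], 'z': [3, 6]}

Answer:
{'x': [6, 9, 796], 'y': [7, 2]}
{'x': [6, 9, 796], 'y': [7, 2], 'z': [3, 6]}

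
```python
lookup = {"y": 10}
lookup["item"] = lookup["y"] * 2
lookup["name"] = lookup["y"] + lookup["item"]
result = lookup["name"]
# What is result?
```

Trace:
`lookup = {"y": 10}` → lookup = {'y': 10}
`lookup["item"] = lookup["y"] * 2` → lookup = {'y': 10, 'item': 20}
`lookup["name"] = lookup["y"] + lookup["item"]` → lookup = {'y': 10, 'item': 20, 'name': 30}
`result = lookup["name"]` → result = 30
So result = 30

Answer: 30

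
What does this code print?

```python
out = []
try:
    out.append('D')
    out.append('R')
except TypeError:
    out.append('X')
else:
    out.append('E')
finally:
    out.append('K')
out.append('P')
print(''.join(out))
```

Execution trace: 'D' (try body) → 'R' (try body, no exception) → 'E' (else) → 'K' (finally) → 'P' (after the try/except). Output: DREKP

Answer: DREKP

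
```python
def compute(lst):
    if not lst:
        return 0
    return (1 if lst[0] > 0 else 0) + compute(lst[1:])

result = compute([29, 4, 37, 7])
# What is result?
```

Count of positive elements in [29, 4, 37, 7] = 4

Answer: 4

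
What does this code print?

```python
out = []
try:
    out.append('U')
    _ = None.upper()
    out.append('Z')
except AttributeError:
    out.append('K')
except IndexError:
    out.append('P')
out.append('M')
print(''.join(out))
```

Execution trace: 'U' (try body) → 'K' (except AttributeError) → 'M' (after the try/except). Output: UKM

Answer: UKM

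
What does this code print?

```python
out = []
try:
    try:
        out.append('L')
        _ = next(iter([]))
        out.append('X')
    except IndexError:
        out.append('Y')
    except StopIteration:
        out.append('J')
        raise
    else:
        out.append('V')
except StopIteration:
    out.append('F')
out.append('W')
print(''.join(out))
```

Execution trace: 'L' (inner try body) → 'J' (inner except StopIteration) → 'F' (outer except StopIteration) → 'W' (after the try/except). Output: LJFW

Answer: LJFW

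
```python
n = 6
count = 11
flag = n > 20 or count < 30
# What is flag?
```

Trace:
`n = 6` → n = 6
`count = 11` → count = 11
`flag = n > 20 or count < 30` → flag = True
So flag = True

Answer: True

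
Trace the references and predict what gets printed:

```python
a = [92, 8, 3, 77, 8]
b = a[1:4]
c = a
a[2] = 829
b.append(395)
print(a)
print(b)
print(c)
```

Key concept: slice vs alias.
Step by step:
`a = [92, 8, 3, 77, 8]` → a = [92, 8, 3, 77, 8]
`b = a[1:4]` → b = [8, 3, 77]
`c = a` → c = [92, 8, 3, 77, 8] (same object as a)
`a[2] = 829` → a = [92, 8, 829, 77, 8] (same object as c); c = [92, 8, 829, 77, 8] (same object as a)
`b.append(395)` → b = [8, 3, 77, 395]
`print(a)` → prints [92, 8, 829, 77, 8]
`print(b)` → prints [8, 3, 77, 395]
`print(c)` → prints [92, 8, 829, 77, 8]

Answer:
[92, 8, 829, 77, 8]
[8, 3, 77, 395]
[92, 8, 829, 77, 8]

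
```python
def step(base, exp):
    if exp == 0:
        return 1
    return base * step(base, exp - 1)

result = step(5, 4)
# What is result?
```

step(5, 4) = 5 * 5 * 5 * 5 = 625

Answer: 625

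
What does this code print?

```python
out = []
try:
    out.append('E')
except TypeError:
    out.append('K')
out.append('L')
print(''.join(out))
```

Execution trace: 'E' (try body, no exception) → 'L' (after the try/except). Output: EL

Answer: EL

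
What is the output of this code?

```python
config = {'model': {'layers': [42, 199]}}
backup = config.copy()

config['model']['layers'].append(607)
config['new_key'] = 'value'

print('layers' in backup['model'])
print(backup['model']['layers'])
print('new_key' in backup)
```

Key concept: shallow copy gotcha with nested dict.
Step by step:
`config = {'model': {'layers': [42, 199]}}` → config = {'model': {'layers': [42, 199]}}
`backup = config.copy()` → backup = {'model': {'layers': [42, 199]}}
`config['model']['layers'].append(607)` → config = {'model': {'layers': [42, 199, 607]}}; backup = {'model': {'layers': [42, 199, 607]}}
`config['new_key'] = 'value'` → config = {'model': {'layers': [42, 199, 607]}, 'new_key': 'value'}
`print('layers' in backup['model'])` → prints True
`print(backup['model']['layers'])` → prints [42, 199, 607]
`print('new_key' in backup)` → prints False

Answer:
True
[42, 199, 607]
False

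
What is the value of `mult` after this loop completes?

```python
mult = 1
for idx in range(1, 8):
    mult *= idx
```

7! = 5040
`mult` takes the values: 1 → 2 → 6 → 24 → 120 → 720 → 5040

Answer: 5040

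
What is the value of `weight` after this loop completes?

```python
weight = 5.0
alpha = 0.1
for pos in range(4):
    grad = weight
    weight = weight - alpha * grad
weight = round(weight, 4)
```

Gradient descent: w = 5.0 * (1 - 0.1)^4
`weight` takes the values: 5.0 → 4.5 → 4.05 → 3.645 → 3.2805

Answer: 3.2805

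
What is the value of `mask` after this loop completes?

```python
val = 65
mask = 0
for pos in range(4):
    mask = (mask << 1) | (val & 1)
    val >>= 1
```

Reverse lowest 4 bits of 65
`mask` takes the values: 0 → 1 → 2 → 4 → 8

Answer: 8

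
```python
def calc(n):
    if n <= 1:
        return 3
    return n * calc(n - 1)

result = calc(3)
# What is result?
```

calc(3) = 3 * 2 * 3 = 18

Answer: 18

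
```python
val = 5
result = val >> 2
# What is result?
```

Trace:
`val = 5` → val = 5
`result = val >> 2` → result = 1
So result = 1

Answer: 1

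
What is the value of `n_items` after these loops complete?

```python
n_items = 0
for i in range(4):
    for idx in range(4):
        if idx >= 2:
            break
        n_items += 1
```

Inner breaks at 2, outer runs 4 times
`n_items` takes the values: 0 → 1 → 2 → 3 → 4 → 5 → 6 → 7 → 8

Answer: 8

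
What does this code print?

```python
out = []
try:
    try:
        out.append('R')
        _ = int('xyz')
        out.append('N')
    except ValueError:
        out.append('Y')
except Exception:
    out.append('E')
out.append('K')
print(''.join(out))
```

Execution trace: 'R' (inner try body) → 'Y' (inner except ValueError) → 'K' (after the try/except). Output: RYK

Answer: RYK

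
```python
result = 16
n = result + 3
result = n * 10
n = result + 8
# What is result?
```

Trace:
`result = 16` → result = 16
`n = result + 3` → n = 19
`result = n * 10` → result = 190
`n = result + 8` → n = 198
So result = 190

Answer: 190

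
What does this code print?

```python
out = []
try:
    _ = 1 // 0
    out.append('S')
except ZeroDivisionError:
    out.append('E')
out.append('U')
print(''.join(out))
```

Execution trace: 'E' (except ZeroDivisionError) → 'U' (after the try/except). Output: EU

Answer: EU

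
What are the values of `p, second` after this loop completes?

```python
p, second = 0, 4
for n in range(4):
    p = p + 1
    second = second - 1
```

p goes 0→4, second goes 4→0
`p, second` takes the values: (0, 4) → (1, 4) → (1, 3) → (2, 3) → (2, 2) → (3, 2) → (3, 1) → (4, 1) → (4, 0)

Answer: 4, 0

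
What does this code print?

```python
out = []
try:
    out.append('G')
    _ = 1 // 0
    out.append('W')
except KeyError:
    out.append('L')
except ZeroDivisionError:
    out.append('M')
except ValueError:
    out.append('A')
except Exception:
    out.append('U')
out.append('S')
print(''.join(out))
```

Execution trace: 'G' (try body) → 'M' (except ZeroDivisionError) → 'S' (after the try/except). Output: GMS

Answer: GMS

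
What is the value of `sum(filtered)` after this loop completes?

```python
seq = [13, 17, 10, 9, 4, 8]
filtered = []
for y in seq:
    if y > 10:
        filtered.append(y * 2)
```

Sum of doubled values > 10
`filtered` takes the values: [] → [26] → [26, 34]
So `sum(filtered)` = 60

Answer: 60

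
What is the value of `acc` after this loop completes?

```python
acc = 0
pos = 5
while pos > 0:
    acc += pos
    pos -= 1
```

Sum 5 down to 1
`acc` takes the values: 0 → 5 → 9 → 12 → 14 → 15

Answer: 15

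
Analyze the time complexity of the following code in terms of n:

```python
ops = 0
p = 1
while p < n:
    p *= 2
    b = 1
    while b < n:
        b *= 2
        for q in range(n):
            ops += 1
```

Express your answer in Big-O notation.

Each loop level contributes: log n × log n × n. Multiplying the contributions gives O(n log² n).

Answer: O(n log² n)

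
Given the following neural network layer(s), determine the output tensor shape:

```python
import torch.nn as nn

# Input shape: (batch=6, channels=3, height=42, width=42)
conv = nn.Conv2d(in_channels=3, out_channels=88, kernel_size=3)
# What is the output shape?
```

Input: (6, 3, 42, 42) -> Output: (6, 88, 40, 40)

Answer: (6, 88, 40, 40)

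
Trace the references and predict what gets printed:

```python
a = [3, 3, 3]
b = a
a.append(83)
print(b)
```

Key concept: basic list aliasing.
Step by step:
`a = [3, 3, 3]` → a = [3, 3, 3]
`b = a` → b = [3, 3, 3] (same object as a)
`a.append(83)` → a = [3, 3, 3, 83] (same object as b); b = [3, 3, 3, 83] (same object as a)
`print(b)` → prints [3, 3, 3, 83]

Answer: [3, 3, 3, 83]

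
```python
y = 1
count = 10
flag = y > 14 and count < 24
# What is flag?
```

Trace:
`y = 1` → y = 1
`count = 10` → count = 10
`flag = y > 14 and count < 24` → flag = False
So flag = False

Answer: False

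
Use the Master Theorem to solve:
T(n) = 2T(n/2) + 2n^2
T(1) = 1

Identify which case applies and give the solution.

a=2, b=2, f(n)=2n^2. log_2(2) = 1. Since c=2 > 1 and the regularity condition holds (2(n/2)^2 = (2/2^2)n^2 with 2/2^2 < 1), Case 3 applies: T(n) = Θ(f(n)) = O(n^2).

Answer: O(n^2) - Case 3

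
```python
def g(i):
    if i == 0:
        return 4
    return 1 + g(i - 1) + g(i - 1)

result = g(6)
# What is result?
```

g(i) = 1 + 2·g(i-1), g(0)=4. Closed form: (4+1)·2^6 - 1 = 319.

Answer: 319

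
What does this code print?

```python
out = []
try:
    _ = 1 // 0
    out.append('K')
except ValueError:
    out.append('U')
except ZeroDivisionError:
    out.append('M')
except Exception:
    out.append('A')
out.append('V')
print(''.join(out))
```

Execution trace: 'M' (except ZeroDivisionError) → 'V' (after the try/except). Output: MV

Answer: MV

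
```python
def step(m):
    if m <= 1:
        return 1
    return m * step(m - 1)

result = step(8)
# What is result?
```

step(8) = 8 * 7 * 6 * 5 * 4 * 3 * 2 * 1 = 40320

Answer: 40320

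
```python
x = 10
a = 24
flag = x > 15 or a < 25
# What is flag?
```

Trace:
`x = 10` → x = 10
`a = 24` → a = 24
`flag = x > 15 or a < 25` → flag = True
So flag = True

Answer: True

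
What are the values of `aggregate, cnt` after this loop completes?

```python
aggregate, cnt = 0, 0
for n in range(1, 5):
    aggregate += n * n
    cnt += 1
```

Sum of squares and count
`aggregate, cnt` takes the values: (0, 0) → (1, 0) → (1, 1) → (5, 1) → (5, 2) → (14, 2) → (14, 3) → (30, 3) → (30, 4)

Answer: 30, 4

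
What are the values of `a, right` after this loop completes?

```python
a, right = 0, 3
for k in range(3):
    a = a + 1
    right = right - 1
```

a goes 0→3, right goes 3→0
`a, right` takes the values: (0, 3) → (1, 3) → (1, 2) → (2, 2) → (2, 1) → (3, 1) → (3, 0)

Answer: 3, 0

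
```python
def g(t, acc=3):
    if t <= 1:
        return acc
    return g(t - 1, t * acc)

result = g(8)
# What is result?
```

Accumulator trace (n, acc): (8, 3) -> (7, 24) -> (6, 168) -> (5, 1008) -> (4, 5040) -> (3, 20160) -> (2, 60480) -> (1, 120960) -> return 120960

Answer: 120960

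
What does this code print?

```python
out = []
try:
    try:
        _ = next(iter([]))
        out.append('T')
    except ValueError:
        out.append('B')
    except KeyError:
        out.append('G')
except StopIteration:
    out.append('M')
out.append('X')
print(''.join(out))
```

Execution trace: 'M' (outer except StopIteration) → 'X' (after the try/except). Output: MX

Answer: MX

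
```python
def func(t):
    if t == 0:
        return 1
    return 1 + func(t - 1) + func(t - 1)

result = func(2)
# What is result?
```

func(t) = 1 + 2·func(t-1), func(0)=1. Closed form: (1+1)·2^2 - 1 = 7.

Answer: 7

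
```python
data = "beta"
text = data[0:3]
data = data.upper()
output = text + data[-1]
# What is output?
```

Trace:
`data = "beta"` → data = 'beta'
`text = data[0:3]` → text = 'bet'
`data = data.upper()` → data = 'BETA'
`output = text + data[-1]` → output = 'betA'
So output = 'betA'

Answer: 'betA'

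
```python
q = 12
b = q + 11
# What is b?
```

Trace:
`q = 12` → q = 12
`b = q + 11` → b = 23
So b = 23

Answer: 23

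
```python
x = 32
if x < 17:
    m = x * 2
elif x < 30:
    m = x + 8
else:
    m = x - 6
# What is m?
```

Trace:
`x = 32` → x = 32
`if x < 17: ...` → x < 17 is False, x < 30 is False, take else branch → m = 26
So m = 26

Answer: 26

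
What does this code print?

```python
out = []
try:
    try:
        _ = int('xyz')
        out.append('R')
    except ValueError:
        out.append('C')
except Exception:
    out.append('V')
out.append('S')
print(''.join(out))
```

Execution trace: 'C' (inner except ValueError) → 'S' (after the try/except). Output: CS

Answer: CS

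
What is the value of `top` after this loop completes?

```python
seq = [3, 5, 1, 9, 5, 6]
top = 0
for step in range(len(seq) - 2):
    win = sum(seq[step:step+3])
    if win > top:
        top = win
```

Max sum of 3-element window in [3, 5, 1, 9, 5, 6]
`top` takes the values: 0 → 9 → 15 → 20

Answer: 20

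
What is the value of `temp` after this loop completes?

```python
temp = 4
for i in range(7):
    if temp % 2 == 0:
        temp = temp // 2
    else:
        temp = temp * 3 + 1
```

Collatz-style transformation from 4
`temp` takes the values: 4 → 2 → 1 → 4 → 2 → 1 → 4 → 2

Answer: 2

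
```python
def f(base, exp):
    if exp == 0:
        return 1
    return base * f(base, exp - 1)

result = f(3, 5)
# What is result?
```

f(3, 5) = 3 * 3 * 3 * 3 * 3 = 243

Answer: 243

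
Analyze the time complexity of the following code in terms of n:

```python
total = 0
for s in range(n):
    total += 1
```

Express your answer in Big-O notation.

Each loop level contributes: n. Multiplying the contributions gives O(n).

Answer: O(n)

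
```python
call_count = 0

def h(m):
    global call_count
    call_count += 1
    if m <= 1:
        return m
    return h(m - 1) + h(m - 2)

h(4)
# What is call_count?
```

Calls(m) = 1 + Calls(m-1) + Calls(m-2); Calls(0)=Calls(1)=1. For m=4 this gives 9.

Answer: 9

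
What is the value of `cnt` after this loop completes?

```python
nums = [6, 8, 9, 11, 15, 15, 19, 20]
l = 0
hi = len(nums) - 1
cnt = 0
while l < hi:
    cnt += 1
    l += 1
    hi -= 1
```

Iterations until pointers meet (list length 8)
`cnt` takes the values: 0 → 1 → 2 → 3 → 4

Answer: 4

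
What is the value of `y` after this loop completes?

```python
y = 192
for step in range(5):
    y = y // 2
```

Halve 5 times: 192 // 2^5 = 6
`y` takes the values: 192 → 96 → 48 → 24 → 12 → 6

Answer: 6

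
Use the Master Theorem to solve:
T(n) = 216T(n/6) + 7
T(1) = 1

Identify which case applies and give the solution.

a=216, b=6, f(n)=7. log_6(216) = 3. Since c=0 < 3, Case 1 applies: T(n) = Θ(n^log_b(a)) = O(n^3).

Answer: O(n^3) - Case 1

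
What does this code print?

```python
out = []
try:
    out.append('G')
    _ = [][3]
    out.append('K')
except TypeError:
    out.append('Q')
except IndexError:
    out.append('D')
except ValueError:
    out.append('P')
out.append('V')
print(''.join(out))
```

Execution trace: 'G' (try body) → 'D' (except IndexError) → 'V' (after the try/except). Output: GDV

Answer: GDV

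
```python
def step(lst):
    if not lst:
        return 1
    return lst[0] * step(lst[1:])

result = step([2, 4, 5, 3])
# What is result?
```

Product over [2, 4, 5, 3] = 2 * 4 * 5 * 3 = 120

Answer: 120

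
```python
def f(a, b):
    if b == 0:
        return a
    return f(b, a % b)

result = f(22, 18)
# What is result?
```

f(22, 18) -> f(18, 4) -> f(4, 2) -> f(2, 0) -> 2

Answer: 2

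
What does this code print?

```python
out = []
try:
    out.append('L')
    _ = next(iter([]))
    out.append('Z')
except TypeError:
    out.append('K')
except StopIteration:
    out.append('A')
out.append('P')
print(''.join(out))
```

Execution trace: 'L' (try body) → 'A' (except StopIteration) → 'P' (after the try/except). Output: LAP

Answer: LAP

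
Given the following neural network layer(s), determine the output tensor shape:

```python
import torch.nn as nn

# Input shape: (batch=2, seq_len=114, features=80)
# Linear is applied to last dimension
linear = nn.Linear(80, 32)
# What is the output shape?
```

Input: (2, 114, 80) -> Output: (2, 114, 32)

Answer: (2, 114, 32)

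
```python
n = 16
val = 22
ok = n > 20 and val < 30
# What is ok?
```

Trace:
`n = 16` → n = 16
`val = 22` → val = 22
`ok = n > 20 and val < 30` → ok = False
So ok = False

Answer: False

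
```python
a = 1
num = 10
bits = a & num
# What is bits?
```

Trace:
`a = 1` → a = 1
`num = 10` → num = 10
`bits = a & num` → bits = 0
So bits = 0

Answer: 0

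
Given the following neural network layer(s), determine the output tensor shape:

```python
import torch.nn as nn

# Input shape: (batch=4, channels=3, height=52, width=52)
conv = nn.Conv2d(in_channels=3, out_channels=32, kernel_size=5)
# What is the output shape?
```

Input: (4, 3, 52, 52) -> Output: (4, 32, 48, 48)

Answer: (4, 32, 48, 48)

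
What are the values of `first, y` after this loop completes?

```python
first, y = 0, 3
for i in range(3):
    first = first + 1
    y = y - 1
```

first goes 0→3, y goes 3→0
`first, y` takes the values: (0, 3) → (1, 3) → (1, 2) → (2, 2) → (2, 1) → (3, 1) → (3, 0)

Answer: 3, 0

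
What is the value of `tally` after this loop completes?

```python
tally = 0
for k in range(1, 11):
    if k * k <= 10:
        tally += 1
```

Count numbers where k² ≤ 10
`tally` takes the values: 0 → 1 → 2 → 3

Answer: 3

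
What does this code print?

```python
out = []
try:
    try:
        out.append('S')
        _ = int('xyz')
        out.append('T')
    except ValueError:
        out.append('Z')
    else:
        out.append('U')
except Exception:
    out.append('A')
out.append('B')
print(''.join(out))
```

Execution trace: 'S' (inner try body) → 'Z' (inner except ValueError) → 'B' (after the try/except). Output: SZB

Answer: SZB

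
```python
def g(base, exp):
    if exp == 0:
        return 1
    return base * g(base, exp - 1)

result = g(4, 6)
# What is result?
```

g(4, 6) = 4 * 4 * 4 * 4 * 4 * 4 = 4096

Answer: 4096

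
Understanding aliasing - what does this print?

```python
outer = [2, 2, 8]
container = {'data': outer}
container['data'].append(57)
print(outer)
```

Key concept: dict holds reference to list.
Step by step:
`outer = [2, 2, 8]` → outer = [2, 2, 8]
`container = {'data': outer}` → container = {'data': [2, 2, 8]}
`container['data'].append(57)` → outer = [2, 2, 8, 57]; container = {'data': [2, 2, 8, 57]}
`print(outer)` → prints [2, 2, 8, 57]

Answer: [2, 2, 8, 57]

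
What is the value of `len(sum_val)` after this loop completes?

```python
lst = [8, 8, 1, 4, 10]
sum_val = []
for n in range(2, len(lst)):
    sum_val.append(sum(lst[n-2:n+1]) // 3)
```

Number of 3-element averages
`sum_val` takes the values: [] → [5] → [5, 4] → [5, 4, 5]
So `len(sum_val)` = 3

Answer: 3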